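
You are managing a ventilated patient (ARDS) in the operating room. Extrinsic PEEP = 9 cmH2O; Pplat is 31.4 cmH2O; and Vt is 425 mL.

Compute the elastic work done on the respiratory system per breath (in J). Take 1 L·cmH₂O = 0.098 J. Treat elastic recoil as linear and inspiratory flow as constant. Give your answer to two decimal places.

0.47

Elastic work ≈ ½ × (Pplat − PEEP) × Vt = 0.5 × (31.4 − 9) × 0.425 L = 0.5 × 22.4 × 0.425 = 4.76 L·cmH2O.
× 0.098 J/(L·cmH2O) → 0.4665 J.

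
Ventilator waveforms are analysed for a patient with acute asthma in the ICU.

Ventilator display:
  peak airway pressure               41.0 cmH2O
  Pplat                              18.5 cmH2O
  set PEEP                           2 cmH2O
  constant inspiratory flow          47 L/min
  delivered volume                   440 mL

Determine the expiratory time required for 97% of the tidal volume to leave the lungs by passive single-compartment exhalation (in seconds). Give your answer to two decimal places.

Flow: 47 L/min ÷ 60 = 0.7833 L/s.
R = (PIP − Pplat)/V̇ = (41.0 − 18.5) / 0.7833 = 22.5/0.7833 = 28.725 cmH2O·s/L.
C = Vt/(Pplat − PEEP) = 440.0 / (18.5 − 2) = 440.0/16.5 = 26.667 mL/cmH2O.
τ = R × C = 28.725 × 0.02667 L/cmH2O = 0.7661 s.
t = −τ·ln(1 − 0.97) = −0.7661·ln(0.03) = 2.686 s.

2.69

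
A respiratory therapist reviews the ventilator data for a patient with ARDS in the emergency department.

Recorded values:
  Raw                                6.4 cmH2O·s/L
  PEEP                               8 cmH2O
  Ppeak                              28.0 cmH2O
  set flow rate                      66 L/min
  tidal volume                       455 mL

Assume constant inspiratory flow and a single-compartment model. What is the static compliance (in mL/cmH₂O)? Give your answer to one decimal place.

35.1

Flow: 66 L/min ÷ 60 = 1.1 L/s.
Equation of motion (constant flow): PIP = Vt/C + R·V̇ + PEEP.
Vt/C = PIP − R·V̇ − PEEP = 28.0 − 6.4×1.1 − 8 = 28.0 − 7.04 − 8 = 12.96 cmH2O.
C = Vt / 12.96 = 455 / 12.96 = 35.108 mL/cmH2O.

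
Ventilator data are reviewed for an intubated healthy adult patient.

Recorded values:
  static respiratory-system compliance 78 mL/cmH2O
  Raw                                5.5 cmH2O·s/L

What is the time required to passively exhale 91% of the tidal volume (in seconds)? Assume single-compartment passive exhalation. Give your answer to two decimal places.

1.03

τ = R × C = 5.5 × 78 mL/cmH2O = 5.5 × 0.078 L/cmH2O = 0.429 s.
Exhaled fraction f = 1 − e^(−t/τ) → t = −τ·ln(1 − f) = −0.429·ln(0.09) = 1.033 s.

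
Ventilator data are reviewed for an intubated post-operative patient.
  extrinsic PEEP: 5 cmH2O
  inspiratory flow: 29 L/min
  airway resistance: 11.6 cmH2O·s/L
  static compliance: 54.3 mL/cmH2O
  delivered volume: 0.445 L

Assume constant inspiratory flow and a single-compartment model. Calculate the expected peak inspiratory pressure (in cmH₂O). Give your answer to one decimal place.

Flow: 29 L/min ÷ 60 = 0.4833 L/s.
Equation of motion (constant flow): PIP = Vt/C + R·V̇ + PEEP.
PIP = 445/54.3 + 11.6×0.4833 + 5 = 8.195 + 5.606 + 5 = 18.801 cmH2O.

18.8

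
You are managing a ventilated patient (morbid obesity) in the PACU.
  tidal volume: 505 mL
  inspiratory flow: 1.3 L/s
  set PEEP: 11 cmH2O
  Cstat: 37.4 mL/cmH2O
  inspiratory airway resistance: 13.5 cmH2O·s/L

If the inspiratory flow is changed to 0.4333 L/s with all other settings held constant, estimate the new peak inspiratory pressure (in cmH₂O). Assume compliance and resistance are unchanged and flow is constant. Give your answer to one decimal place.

30.4

PIP = Vt/C + R·V̇ + PEEP (constant-flow equation of motion).
Only the resistive term changes: ΔPIP = R × ΔV̇ = 13.5 × (0.4333 − 1.3) = 13.5 × -0.8667 = -11.7 cmH2O.
Original PIP = 505/37.4 + 13.5×1.3 + 11 = 42.053 cmH2O; new PIP = 42.053 + (-11.7) = 30.353 cmH2O.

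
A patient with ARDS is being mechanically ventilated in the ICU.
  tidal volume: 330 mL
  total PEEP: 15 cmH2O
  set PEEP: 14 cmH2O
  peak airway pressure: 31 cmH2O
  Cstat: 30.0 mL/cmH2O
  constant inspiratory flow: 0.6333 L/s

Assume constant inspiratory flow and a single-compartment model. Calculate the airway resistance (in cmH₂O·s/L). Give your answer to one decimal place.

Total PEEP = 15 cmH2O (set 14 + intrinsic 1); this is the baseline alveolar pressure.
Equation of motion (constant flow): PIP = Vt/C + R·V̇ + PEEP.
R·V̇ = PIP − Vt/C − PEEP = 31 − 330/30.0 − 15 = 31 − 11.0 − 15 = 5.0 cmH2O.
R = 5.0 / 0.6333 = 7.895 cmH2O·s/L.

7.9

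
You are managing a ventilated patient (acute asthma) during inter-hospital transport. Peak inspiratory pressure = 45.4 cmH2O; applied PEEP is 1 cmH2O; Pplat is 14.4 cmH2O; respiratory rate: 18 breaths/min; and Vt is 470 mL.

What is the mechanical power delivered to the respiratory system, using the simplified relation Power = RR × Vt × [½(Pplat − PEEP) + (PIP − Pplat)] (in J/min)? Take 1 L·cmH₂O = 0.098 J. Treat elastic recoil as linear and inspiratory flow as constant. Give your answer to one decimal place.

Per-breath work = Vt × [½(Pplat−PEEP) + (PIP−Pplat)] = 0.470 × [0.5×13.4 + 31.0] = 0.470 × 37.7 = 17.719 L·cmH2O.
Power = 18 × 17.719 = 318.94 L·cmH2O/min.
× 0.098 J/(L·cmH2O) → 31.256 J/min.

31.3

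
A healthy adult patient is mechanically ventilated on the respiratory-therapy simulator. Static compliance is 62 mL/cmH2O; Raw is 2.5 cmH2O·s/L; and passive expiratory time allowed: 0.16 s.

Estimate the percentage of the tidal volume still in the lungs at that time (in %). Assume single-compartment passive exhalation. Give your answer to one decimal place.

τ = R × C = 2.5 × 62 mL/cmH2O = 2.5 × 0.062 L/cmH2O = 0.155 s.
Passive exhalation: V(t)/V₀ = e^(−t/τ) = e^(−0.16/0.155) = 0.3562.
Fraction remaining = 0.3562 → 35.62%.

35.6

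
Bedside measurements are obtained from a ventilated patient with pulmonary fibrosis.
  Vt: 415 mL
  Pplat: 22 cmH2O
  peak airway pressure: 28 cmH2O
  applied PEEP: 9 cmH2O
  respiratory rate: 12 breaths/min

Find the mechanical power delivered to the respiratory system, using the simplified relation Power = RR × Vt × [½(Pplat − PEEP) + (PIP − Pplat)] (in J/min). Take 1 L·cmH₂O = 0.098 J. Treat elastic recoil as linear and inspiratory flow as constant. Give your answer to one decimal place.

Per-breath work = Vt × [½(Pplat−PEEP) + (PIP−Pplat)] = 0.415 × [0.5×13.0 + 6.0] = 0.415 × 12.5 = 5.188 L·cmH2O.
Power = 12 × 5.188 = 62.256 L·cmH2O/min.
× 0.098 J/(L·cmH2O) → 6.101 J/min.

6.1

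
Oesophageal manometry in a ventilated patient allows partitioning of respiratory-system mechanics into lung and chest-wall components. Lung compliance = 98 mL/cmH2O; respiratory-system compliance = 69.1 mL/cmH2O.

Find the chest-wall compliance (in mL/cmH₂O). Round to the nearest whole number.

1/Ccw = 1/Crs − 1/CL.
1/Ccw = 1/69.1 − 1/98 = 0.004268.
Ccw = 234.3 mL/cmH2O.

234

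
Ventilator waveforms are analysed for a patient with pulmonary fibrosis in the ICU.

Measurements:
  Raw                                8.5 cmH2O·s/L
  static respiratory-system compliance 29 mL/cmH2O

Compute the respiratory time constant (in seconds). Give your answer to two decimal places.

0.25

τ = R × C = 8.5 × 29 mL/cmH2O = 8.5 × 0.029 L/cmH2O = 0.2465 s.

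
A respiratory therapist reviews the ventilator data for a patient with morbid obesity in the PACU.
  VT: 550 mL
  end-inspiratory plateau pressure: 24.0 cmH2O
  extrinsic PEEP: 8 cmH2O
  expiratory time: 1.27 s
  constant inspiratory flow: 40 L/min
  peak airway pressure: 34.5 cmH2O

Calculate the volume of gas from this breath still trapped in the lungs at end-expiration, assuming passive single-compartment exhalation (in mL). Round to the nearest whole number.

Flow: 40 L/min ÷ 60 = 0.6667 L/s.
R = (PIP − Pplat)/V̇ = (34.5 − 24.0) / 0.6667 = 10.5/0.6667 = 15.749 cmH2O·s/L.
C = Vt/(Pplat − PEEP) = 550.0 / (24.0 − 8) = 550.0/16.0 = 34.375 mL/cmH2O.
τ = R × C = 15.749 × 0.03438 L/cmH2O = 0.5415 s.
Fraction remaining = e^(−Te/τ) = e^(−1.27/0.5415) = 0.09581.
Trapped volume = 550.0 × 0.09581 = 52.696 mL.

53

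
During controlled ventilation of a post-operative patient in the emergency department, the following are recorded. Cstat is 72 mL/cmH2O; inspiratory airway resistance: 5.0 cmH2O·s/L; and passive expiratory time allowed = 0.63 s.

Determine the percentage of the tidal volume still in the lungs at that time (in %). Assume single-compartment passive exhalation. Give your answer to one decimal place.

17.4

τ = R × C = 5.0 × 72 mL/cmH2O = 5.0 × 0.072 L/cmH2O = 0.36 s.
Passive exhalation: V(t)/V₀ = e^(−t/τ) = e^(−0.63/0.36) = 0.1738.
Fraction remaining = 0.1738 → 17.38%.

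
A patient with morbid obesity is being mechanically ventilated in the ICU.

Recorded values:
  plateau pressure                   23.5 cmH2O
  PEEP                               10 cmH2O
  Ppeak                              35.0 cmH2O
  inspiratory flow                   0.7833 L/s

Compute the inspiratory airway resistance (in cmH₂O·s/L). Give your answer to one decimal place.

Raw = (PIP − Pplat) / flow = (35.0 − 23.5) / 0.7833 = 11.5 / 0.7833 = 14.681 cmH2O·s/L.

14.7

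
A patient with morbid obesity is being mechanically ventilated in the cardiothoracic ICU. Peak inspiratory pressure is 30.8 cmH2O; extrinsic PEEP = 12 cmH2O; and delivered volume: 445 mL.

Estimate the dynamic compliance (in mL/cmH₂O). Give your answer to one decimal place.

23.7

Dynamic compliance = Vt / (PIP − PEEP) = 445 / (30.8 − 12) = 445 / 18.8 = 23.67 mL/cmH2O.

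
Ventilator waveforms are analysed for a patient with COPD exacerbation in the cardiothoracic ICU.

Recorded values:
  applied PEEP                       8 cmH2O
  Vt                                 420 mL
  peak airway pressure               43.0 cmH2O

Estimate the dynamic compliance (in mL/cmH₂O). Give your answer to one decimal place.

Dynamic compliance = Vt / (PIP − PEEP) = 420 / (43.0 − 8) = 420 / 35.0 = 12.0 mL/cmH2O.

12.0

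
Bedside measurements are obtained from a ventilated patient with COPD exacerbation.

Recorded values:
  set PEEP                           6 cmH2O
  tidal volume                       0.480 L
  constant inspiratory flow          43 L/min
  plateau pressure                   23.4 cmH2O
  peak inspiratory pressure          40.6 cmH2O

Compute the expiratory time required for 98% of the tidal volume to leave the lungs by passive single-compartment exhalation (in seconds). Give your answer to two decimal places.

Flow: 43 L/min ÷ 60 = 0.7167 L/s.
R = (PIP − Pplat)/V̇ = (40.6 − 23.4) / 0.7167 = 17.2/0.7167 = 23.999 cmH2O·s/L.
C = Vt/(Pplat − PEEP) = 480.0 / (23.4 − 6) = 480.0/17.4 = 27.586 mL/cmH2O.
τ = R × C = 23.999 × 0.02759 L/cmH2O = 0.6621 s.
t = −τ·ln(1 − 0.98) = −0.6621·ln(0.02) = 2.59 s.

2.59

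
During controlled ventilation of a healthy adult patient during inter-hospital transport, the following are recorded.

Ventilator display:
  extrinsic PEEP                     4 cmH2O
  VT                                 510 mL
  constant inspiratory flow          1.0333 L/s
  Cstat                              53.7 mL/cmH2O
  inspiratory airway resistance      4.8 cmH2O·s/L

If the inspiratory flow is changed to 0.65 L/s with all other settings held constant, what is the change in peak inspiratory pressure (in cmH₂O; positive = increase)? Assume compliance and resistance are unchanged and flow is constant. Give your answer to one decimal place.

PIP = Vt/C + R·V̇ + PEEP (constant-flow equation of motion).
Only the resistive term changes: ΔPIP = R × ΔV̇ = 4.8 × (0.65 − 1.0333) = 4.8 × -0.3833 = -1.84 cmH2O.

-1.8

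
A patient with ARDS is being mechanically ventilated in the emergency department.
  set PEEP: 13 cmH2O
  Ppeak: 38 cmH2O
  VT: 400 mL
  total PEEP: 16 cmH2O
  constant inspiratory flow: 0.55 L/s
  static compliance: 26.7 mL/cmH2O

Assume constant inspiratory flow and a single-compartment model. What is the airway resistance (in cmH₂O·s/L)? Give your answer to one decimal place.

12.8

Total PEEP = 16 cmH2O (set 13 + intrinsic 3); this is the baseline alveolar pressure.
Equation of motion (constant flow): PIP = Vt/C + R·V̇ + PEEP.
R·V̇ = PIP − Vt/C − PEEP = 38 − 400/26.7 − 16 = 38 − 14.981 − 16 = 7.019 cmH2O.
R = 7.019 / 0.55 = 12.762 cmH2O·s/L.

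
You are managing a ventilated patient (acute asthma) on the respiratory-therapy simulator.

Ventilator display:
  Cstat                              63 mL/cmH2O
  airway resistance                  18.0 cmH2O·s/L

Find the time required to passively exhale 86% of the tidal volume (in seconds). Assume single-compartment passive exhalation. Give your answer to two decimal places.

2.23

τ = R × C = 18.0 × 63 mL/cmH2O = 18.0 × 0.063 L/cmH2O = 1.134 s.
Exhaled fraction f = 1 − e^(−t/τ) → t = −τ·ln(1 − f) = −1.134·ln(0.14) = 2.23 s.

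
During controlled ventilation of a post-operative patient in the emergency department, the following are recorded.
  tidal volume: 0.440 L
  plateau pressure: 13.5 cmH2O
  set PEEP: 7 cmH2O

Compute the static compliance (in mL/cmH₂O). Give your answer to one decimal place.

67.7

Cstat = Vt / (Pplat − PEEP) = 440 / (13.5 − 7) = 440 / 6.5 = 67.692 mL/cmH2O.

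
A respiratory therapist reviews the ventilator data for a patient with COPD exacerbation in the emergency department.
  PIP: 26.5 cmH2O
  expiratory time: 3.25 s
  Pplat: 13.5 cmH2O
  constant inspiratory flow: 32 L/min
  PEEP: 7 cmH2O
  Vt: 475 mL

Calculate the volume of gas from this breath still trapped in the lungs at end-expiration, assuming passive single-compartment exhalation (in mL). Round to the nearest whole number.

Flow: 32 L/min ÷ 60 = 0.5333 L/s.
R = (PIP − Pplat)/V̇ = (26.5 − 13.5) / 0.5333 = 13.0/0.5333 = 24.377 cmH2O·s/L.
C = Vt/(Pplat − PEEP) = 475.0 / (13.5 − 7) = 475.0/6.5 = 73.077 mL/cmH2O.
τ = R × C = 24.377 × 0.07308 L/cmH2O = 1.781 s.
Fraction remaining = e^(−Te/τ) = e^(−3.25/1.781) = 0.1612.
Trapped volume = 475.0 × 0.1612 = 76.57 mL.

77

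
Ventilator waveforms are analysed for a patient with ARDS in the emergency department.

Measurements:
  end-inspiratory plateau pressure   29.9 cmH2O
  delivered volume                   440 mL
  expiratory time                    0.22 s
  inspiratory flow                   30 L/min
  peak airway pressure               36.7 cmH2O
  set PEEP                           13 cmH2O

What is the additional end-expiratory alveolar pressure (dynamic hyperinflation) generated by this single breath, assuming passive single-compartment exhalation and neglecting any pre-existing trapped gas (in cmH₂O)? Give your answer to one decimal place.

9.1

Flow: 30 L/min ÷ 60 = 0.5 L/s.
R = (PIP − Pplat)/V̇ = (36.7 − 29.9) / 0.5 = 6.8/0.5 = 13.6 cmH2O·s/L.
C = Vt/(Pplat − PEEP) = 440.0 / (29.9 − 13) = 440.0/16.9 = 26.036 mL/cmH2O.
τ = R × C = 13.6 × 0.02604 L/cmH2O = 0.3541 s.
Fraction remaining = e^(−Te/τ) = e^(−0.22/0.3541) = 0.5372; trapped volume = 440.0 × 0.5372 = 236.37 mL.
Additional alveolar pressure from trapping ≈ V_trapped / C = 236.37 / 26.036 = 9.079 cmH2O.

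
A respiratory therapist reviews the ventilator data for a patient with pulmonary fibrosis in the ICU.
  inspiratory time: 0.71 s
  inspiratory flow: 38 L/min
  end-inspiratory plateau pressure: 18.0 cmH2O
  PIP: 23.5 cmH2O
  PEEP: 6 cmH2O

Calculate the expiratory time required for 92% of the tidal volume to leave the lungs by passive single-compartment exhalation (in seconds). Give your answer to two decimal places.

Flow: 38 L/min ÷ 60 = 0.6333 L/s.
Vt = flow × Ti = 0.6333 L/s × 0.71 s × 1000 mL/L = 449.64 mL.
R = (PIP − Pplat)/V̇ = (23.5 − 18.0) / 0.6333 = 5.5/0.6333 = 8.685 cmH2O·s/L.
C = Vt/(Pplat − PEEP) = 449.64 / (18.0 − 6) = 449.64/12.0 = 37.47 mL/cmH2O.
τ = R × C = 8.685 × 0.03747 L/cmH2O = 0.3254 s.
t = −τ·ln(1 − 0.92) = −0.3254·ln(0.08) = 0.8219 s.

0.82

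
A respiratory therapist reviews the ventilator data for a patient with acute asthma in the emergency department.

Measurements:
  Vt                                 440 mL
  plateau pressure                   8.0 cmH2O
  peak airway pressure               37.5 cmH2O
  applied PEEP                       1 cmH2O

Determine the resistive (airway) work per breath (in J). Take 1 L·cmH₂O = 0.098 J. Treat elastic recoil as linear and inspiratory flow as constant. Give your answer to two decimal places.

With constant inspiratory flow the resistive pressure is constant at PIP − Pplat = 37.5 − 8.0 = 29.5 cmH2O, so resistive work = 29.5 × 0.440 = 12.98 L·cmH2O.
× 0.098 J/(L·cmH2O) → 1.272 J.

1.27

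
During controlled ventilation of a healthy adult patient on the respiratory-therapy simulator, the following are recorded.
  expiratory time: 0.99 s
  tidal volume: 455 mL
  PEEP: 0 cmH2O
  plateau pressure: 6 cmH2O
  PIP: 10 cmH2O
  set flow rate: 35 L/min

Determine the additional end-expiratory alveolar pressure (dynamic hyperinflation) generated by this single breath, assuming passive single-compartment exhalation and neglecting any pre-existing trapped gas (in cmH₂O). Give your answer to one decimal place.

0.9

Flow: 35 L/min ÷ 60 = 0.5833 L/s.
R = (PIP − Pplat)/V̇ = (10 − 6) / 0.5833 = 4.0/0.5833 = 6.858 cmH2O·s/L.
C = Vt/(Pplat − PEEP) = 455.0 / (6 − 0) = 455.0/6.0 = 75.833 mL/cmH2O.
τ = R × C = 6.858 × 0.07583 L/cmH2O = 0.52 s.
Fraction remaining = e^(−Te/τ) = e^(−0.99/0.52) = 0.149; trapped volume = 455.0 × 0.149 = 67.795 mL.
Additional alveolar pressure from trapping ≈ V_trapped / C = 67.795 / 75.833 = 0.894 cmH2O.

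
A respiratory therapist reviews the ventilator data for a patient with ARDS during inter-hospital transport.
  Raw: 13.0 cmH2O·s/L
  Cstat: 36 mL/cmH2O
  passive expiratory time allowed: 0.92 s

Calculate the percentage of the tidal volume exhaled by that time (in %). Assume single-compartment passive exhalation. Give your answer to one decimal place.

τ = R × C = 13.0 × 36 mL/cmH2O = 13.0 × 0.036 L/cmH2O = 0.468 s.
Passive exhalation: V(t)/V₀ = e^(−t/τ) = e^(−0.92/0.468) = 0.14.
Fraction exhaled = 1 − 0.14 = 0.86 → 86.0%.

86.0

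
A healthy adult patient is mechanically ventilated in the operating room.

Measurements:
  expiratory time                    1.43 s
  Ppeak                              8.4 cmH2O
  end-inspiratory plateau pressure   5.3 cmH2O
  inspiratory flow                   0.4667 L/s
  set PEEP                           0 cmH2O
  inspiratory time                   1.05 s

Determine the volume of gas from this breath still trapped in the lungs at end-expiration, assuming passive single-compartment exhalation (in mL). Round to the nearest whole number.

48

Vt = flow × Ti = 0.4667 L/s × 1.05 s × 1000 mL/L = 490.04 mL.
R = (PIP − Pplat)/V̇ = (8.4 − 5.3) / 0.4667 = 3.1/0.4667 = 6.642 cmH2O·s/L.
C = Vt/(Pplat − PEEP) = 490.04 / (5.3 − 0) = 490.04/5.3 = 92.46 mL/cmH2O.
τ = R × C = 6.642 × 0.09246 L/cmH2O = 0.6141 s.
Fraction remaining = e^(−Te/τ) = e^(−1.43/0.6141) = 0.09743.
Trapped volume = 490.04 × 0.09743 = 47.745 mL.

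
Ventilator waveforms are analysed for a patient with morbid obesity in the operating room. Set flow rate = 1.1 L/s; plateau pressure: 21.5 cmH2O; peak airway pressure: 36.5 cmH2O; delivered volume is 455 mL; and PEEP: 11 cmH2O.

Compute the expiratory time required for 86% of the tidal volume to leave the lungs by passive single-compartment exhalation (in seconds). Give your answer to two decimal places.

1.16

R = (PIP − Pplat)/V̇ = (36.5 − 21.5) / 1.1 = 15.0/1.1 = 13.636 cmH2O·s/L.
C = Vt/(Pplat − PEEP) = 455.0 / (21.5 − 11) = 455.0/10.5 = 43.333 mL/cmH2O.
τ = R × C = 13.636 × 0.04333 L/cmH2O = 0.5908 s.
t = −τ·ln(1 − 0.86) = −0.5908·ln(0.14) = 1.162 s.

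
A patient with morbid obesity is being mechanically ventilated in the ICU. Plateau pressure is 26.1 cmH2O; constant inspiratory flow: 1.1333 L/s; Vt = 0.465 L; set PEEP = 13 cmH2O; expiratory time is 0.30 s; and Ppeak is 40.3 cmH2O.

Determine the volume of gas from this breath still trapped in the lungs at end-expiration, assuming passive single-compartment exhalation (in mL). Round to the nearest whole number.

R = (PIP − Pplat)/V̇ = (40.3 − 26.1) / 1.1333 = 14.2/1.1333 = 12.53 cmH2O·s/L.
C = Vt/(Pplat − PEEP) = 465.0 / (26.1 − 13) = 465.0/13.1 = 35.496 mL/cmH2O.
τ = R × C = 12.53 × 0.0355 L/cmH2O = 0.4448 s.
Fraction remaining = e^(−Te/τ) = e^(−0.30/0.4448) = 0.5094.
Trapped volume = 465.0 × 0.5094 = 236.87 mL.

237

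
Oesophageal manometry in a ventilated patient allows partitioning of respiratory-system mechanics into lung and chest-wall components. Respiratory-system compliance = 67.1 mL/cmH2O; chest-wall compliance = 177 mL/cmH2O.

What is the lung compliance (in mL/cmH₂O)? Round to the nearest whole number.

108

1/CL = 1/Crs − 1/Ccw.
1/CL = 1/67.1 − 1/177 = 0.009253.
CL = 108.07 mL/cmH2O.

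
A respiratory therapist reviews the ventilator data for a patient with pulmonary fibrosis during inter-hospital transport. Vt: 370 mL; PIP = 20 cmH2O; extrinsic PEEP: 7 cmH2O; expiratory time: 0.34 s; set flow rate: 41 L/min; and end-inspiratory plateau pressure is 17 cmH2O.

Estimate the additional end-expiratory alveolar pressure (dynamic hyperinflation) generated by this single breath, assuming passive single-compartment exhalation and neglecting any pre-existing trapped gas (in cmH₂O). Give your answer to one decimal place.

Flow: 41 L/min ÷ 60 = 0.6833 L/s.
R = (PIP − Pplat)/V̇ = (20 − 17) / 0.6833 = 3.0/0.6833 = 4.39 cmH2O·s/L.
C = Vt/(Pplat − PEEP) = 370.0 / (17 − 7) = 370.0/10.0 = 37.0 mL/cmH2O.
τ = R × C = 4.39 × 0.037 L/cmH2O = 0.1624 s.
Fraction remaining = e^(−Te/τ) = e^(−0.34/0.1624) = 0.1232; trapped volume = 370.0 × 0.1232 = 45.584 mL.
Additional alveolar pressure from trapping ≈ V_trapped / C = 45.584 / 37.0 = 1.232 cmH2O.

1.2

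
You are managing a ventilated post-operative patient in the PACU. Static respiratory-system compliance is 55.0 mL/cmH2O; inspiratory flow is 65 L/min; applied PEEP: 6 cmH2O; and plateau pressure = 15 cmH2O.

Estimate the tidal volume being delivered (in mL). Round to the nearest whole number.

Vt = Cstat × (Pplat − PEEP) = 55.0 × (15 − 6) = 55.0 × 9.0 = 495.0 mL.

495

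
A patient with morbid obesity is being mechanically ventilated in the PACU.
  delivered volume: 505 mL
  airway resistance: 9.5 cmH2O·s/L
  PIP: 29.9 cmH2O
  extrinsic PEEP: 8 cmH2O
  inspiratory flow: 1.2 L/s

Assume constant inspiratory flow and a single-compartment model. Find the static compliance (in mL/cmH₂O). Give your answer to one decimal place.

Equation of motion (constant flow): PIP = Vt/C + R·V̇ + PEEP.
Vt/C = PIP − R·V̇ − PEEP = 29.9 − 9.5×1.2 − 8 = 29.9 − 11.4 − 8 = 10.5 cmH2O.
C = Vt / 10.5 = 505 / 10.5 = 48.095 mL/cmH2O.

48.1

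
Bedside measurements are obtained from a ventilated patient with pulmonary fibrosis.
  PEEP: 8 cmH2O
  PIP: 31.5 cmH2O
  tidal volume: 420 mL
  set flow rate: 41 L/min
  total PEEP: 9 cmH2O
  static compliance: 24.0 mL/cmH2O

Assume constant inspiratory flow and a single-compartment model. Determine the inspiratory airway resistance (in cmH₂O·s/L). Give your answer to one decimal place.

Flow: 41 L/min ÷ 60 = 0.6833 L/s.
Total PEEP = 9 cmH2O (set 8 + intrinsic 1); this is the baseline alveolar pressure.
Equation of motion (constant flow): PIP = Vt/C + R·V̇ + PEEP.
R·V̇ = PIP − Vt/C − PEEP = 31.5 − 420/24.0 − 9 = 31.5 − 17.5 − 9 = 5.0 cmH2O.
R = 5.0 / 0.6833 = 7.317 cmH2O·s/L.

7.3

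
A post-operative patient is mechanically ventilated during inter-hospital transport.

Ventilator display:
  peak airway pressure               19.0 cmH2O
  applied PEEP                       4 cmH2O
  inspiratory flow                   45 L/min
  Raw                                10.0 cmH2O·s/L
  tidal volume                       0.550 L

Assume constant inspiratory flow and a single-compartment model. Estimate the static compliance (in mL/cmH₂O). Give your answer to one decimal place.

Flow: 45 L/min ÷ 60 = 0.75 L/s.
Equation of motion (constant flow): PIP = Vt/C + R·V̇ + PEEP.
Vt/C = PIP − R·V̇ − PEEP = 19.0 − 10.0×0.75 − 4 = 19.0 − 7.5 − 4 = 7.5 cmH2O.
C = Vt / 7.5 = 550 / 7.5 = 73.333 mL/cmH2O.

73.3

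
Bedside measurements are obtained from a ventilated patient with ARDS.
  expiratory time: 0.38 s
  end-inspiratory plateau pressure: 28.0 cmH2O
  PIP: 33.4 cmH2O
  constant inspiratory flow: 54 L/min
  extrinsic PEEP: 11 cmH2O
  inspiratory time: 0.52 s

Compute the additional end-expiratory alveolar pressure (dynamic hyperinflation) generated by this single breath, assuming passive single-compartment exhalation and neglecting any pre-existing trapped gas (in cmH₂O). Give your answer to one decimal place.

Flow: 54 L/min ÷ 60 = 0.9 L/s.
Vt = flow × Ti = 0.9 L/s × 0.52 s × 1000 mL/L = 468.0 mL.
R = (PIP − Pplat)/V̇ = (33.4 − 28.0) / 0.9 = 5.4/0.9 = 6.0 cmH2O·s/L.
C = Vt/(Pplat − PEEP) = 468.0 / (28.0 − 11) = 468.0/17.0 = 27.529 mL/cmH2O.
τ = R × C = 6.0 × 0.02753 L/cmH2O = 0.1652 s.
Fraction remaining = e^(−Te/τ) = e^(−0.38/0.1652) = 0.1002; trapped volume = 468.0 × 0.1002 = 46.894 mL.
Additional alveolar pressure from trapping ≈ V_trapped / C = 46.894 / 27.529 = 1.703 cmH2O.

1.7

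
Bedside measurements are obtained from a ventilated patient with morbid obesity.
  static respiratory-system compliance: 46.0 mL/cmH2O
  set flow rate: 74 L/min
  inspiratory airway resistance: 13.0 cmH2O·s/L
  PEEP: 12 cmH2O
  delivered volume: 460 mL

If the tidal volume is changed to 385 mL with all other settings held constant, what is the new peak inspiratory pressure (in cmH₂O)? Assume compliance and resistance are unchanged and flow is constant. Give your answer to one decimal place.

Flow: 74 L/min ÷ 60 = 1.2333 L/s.
PIP = Vt/C + R·V̇ + PEEP (constant-flow equation of motion).
Only the elastic term changes: ΔPIP = ΔVt / C = (385 − 460) / 46.0 = -1.63 cmH2O.
Original PIP = 460/46.0 + 13.0×1.2333 + 12 = 38.033 cmH2O; new PIP = 38.033 + (-1.63) = 36.403 cmH2O.

36.4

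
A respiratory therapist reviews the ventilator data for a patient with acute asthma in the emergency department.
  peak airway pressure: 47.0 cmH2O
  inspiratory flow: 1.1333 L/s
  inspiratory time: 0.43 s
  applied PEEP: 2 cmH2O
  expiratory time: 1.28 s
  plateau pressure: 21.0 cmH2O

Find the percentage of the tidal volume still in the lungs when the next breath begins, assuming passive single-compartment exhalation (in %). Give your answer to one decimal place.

11.4

Vt = flow × Ti = 1.1333 L/s × 0.43 s × 1000 mL/L = 487.32 mL.
R = (PIP − Pplat)/V̇ = (47.0 − 21.0) / 1.1333 = 26.0/1.1333 = 22.942 cmH2O·s/L.
C = Vt/(Pplat − PEEP) = 487.32 / (21.0 − 2) = 487.32/19.0 = 25.648 mL/cmH2O.
τ = R × C = 22.942 × 0.02565 L/cmH2O = 0.5885 s.
Fraction remaining at end-expiration = e^(−Te/τ) = e^(−1.28/0.5885) = 0.1136 → 11.36%.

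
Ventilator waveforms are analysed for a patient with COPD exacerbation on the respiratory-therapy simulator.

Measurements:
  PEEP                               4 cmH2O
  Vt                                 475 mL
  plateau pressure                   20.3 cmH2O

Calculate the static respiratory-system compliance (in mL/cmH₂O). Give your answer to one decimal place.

29.1

Cstat = Vt / (Pplat − PEEP) = 475 / (20.3 − 4) = 475 / 16.3 = 29.141 mL/cmH2O.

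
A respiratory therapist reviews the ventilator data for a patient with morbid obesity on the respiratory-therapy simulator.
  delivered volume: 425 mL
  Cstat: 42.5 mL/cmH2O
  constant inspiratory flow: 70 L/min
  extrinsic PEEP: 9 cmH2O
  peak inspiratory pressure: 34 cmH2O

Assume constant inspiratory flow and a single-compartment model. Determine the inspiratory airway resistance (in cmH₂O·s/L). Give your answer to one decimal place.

Flow: 70 L/min ÷ 60 = 1.1667 L/s.
Equation of motion (constant flow): PIP = Vt/C + R·V̇ + PEEP.
R·V̇ = PIP − Vt/C − PEEP = 34 − 425/42.5 − 9 = 34 − 10.0 − 9 = 15.0 cmH2O.
R = 15.0 / 1.1667 = 12.857 cmH2O·s/L.

12.9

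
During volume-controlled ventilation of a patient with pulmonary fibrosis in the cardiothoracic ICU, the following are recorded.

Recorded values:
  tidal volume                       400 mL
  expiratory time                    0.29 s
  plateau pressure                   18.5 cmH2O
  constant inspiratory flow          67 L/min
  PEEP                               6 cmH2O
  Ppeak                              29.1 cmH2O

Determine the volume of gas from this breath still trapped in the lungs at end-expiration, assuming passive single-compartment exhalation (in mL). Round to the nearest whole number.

Flow: 67 L/min ÷ 60 = 1.1167 L/s.
R = (PIP − Pplat)/V̇ = (29.1 − 18.5) / 1.1167 = 10.6/1.1167 = 9.492 cmH2O·s/L.
C = Vt/(Pplat − PEEP) = 400.0 / (18.5 − 6) = 400.0/12.5 = 32.0 mL/cmH2O.
τ = R × C = 9.492 × 0.032 L/cmH2O = 0.3037 s.
Fraction remaining = e^(−Te/τ) = e^(−0.29/0.3037) = 0.3849.
Trapped volume = 400.0 × 0.3849 = 153.96 mL.

154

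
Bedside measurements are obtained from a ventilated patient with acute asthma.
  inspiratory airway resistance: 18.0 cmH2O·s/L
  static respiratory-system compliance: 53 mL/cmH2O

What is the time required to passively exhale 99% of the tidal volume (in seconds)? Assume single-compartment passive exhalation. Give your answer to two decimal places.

4.39

τ = R × C = 18.0 × 53 mL/cmH2O = 18.0 × 0.053 L/cmH2O = 0.954 s.
Exhaled fraction f = 1 − e^(−t/τ) → t = −τ·ln(1 − f) = −0.954·ln(0.01) = 4.393 s.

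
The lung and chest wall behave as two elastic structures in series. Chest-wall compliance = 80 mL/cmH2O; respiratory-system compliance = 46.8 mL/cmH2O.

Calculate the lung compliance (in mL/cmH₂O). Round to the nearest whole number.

1/CL = 1/Crs − 1/Ccw.
1/CL = 1/46.8 − 1/80 = 0.008868.
CL = 112.76 mL/cmH2O.

113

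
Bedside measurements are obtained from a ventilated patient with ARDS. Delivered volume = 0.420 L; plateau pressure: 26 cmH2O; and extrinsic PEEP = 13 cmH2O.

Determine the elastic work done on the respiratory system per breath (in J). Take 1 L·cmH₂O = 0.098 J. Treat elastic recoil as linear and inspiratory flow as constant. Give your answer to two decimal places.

0.27

Elastic work ≈ ½ × (Pplat − PEEP) × Vt = 0.5 × (26 − 13) × 0.420 L = 0.5 × 13.0 × 0.420 = 2.73 L·cmH2O.
× 0.098 J/(L·cmH2O) → 0.2675 J.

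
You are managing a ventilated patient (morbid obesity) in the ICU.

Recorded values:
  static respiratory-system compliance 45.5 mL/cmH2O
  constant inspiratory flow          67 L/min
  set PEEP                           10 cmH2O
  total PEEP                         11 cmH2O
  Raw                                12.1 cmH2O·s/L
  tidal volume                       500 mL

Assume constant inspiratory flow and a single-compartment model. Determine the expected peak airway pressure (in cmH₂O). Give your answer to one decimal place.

Flow: 67 L/min ÷ 60 = 1.1167 L/s.
Total PEEP = 11 cmH2O (set 10 + intrinsic 1); this is the baseline alveolar pressure.
Equation of motion (constant flow): PIP = Vt/C + R·V̇ + PEEP.
PIP = 500/45.5 + 12.1×1.1167 + 11 = 10.989 + 13.512 + 11 = 35.501 cmH2O.

35.5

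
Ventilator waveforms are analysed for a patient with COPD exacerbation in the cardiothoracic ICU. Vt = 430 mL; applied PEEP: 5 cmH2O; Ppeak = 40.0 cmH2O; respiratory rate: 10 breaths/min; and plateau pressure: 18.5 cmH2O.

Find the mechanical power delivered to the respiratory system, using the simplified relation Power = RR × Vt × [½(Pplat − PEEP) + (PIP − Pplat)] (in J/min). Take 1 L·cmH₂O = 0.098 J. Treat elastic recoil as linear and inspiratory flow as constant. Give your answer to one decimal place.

Per-breath work = Vt × [½(Pplat−PEEP) + (PIP−Pplat)] = 0.430 × [0.5×13.5 + 21.5] = 0.430 × 28.25 = 12.148 L·cmH2O.
Power = 10 × 12.148 = 121.48 L·cmH2O/min.
× 0.098 J/(L·cmH2O) → 11.905 J/min.

11.9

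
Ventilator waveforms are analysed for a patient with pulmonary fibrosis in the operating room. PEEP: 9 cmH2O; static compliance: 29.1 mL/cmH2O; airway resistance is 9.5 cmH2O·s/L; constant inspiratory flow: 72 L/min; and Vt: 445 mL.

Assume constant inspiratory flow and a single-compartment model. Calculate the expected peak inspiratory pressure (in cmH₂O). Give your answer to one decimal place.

35.7

Flow: 72 L/min ÷ 60 = 1.2 L/s.
Equation of motion (constant flow): PIP = Vt/C + R·V̇ + PEEP.
PIP = 445/29.1 + 9.5×1.2 + 9 = 15.292 + 11.4 + 9 = 35.692 cmH2O.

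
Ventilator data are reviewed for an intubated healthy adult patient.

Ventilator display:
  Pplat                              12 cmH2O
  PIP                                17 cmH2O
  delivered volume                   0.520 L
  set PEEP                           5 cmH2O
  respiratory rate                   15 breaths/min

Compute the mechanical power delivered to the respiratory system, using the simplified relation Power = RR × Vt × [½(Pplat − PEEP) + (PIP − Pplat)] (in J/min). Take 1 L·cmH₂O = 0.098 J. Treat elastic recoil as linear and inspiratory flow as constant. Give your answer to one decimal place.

6.5

Per-breath work = Vt × [½(Pplat−PEEP) + (PIP−Pplat)] = 0.520 × [0.5×7.0 + 5.0] = 0.520 × 8.5 = 4.42 L·cmH2O.
Power = 15 × 4.42 = 66.3 L·cmH2O/min.
× 0.098 J/(L·cmH2O) → 6.497 J/min.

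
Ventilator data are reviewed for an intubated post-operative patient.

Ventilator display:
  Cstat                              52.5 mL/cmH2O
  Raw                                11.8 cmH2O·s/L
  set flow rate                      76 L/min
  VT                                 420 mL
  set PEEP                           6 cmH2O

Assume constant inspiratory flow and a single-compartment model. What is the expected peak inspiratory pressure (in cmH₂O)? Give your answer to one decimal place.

Flow: 76 L/min ÷ 60 = 1.2667 L/s.
Equation of motion (constant flow): PIP = Vt/C + R·V̇ + PEEP.
PIP = 420/52.5 + 11.8×1.2667 + 6 = 8.0 + 14.947 + 6 = 28.947 cmH2O.

28.9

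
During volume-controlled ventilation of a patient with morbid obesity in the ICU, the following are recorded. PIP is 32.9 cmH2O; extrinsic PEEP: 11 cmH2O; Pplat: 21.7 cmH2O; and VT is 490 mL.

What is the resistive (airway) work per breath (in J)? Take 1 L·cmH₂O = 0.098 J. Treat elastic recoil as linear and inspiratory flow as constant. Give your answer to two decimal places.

With constant inspiratory flow the resistive pressure is constant at PIP − Pplat = 32.9 − 21.7 = 11.2 cmH2O, so resistive work = 11.2 × 0.490 = 5.488 L·cmH2O.
× 0.098 J/(L·cmH2O) → 0.5378 J.

0.54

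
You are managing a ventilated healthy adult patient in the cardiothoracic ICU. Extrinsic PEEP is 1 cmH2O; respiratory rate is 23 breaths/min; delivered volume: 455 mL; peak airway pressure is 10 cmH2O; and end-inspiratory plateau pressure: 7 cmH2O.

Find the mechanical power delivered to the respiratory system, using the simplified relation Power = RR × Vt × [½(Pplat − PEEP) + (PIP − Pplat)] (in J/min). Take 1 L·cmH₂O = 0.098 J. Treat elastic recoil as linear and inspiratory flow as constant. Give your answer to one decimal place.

6.2

Per-breath work = Vt × [½(Pplat−PEEP) + (PIP−Pplat)] = 0.455 × [0.5×6.0 + 3.0] = 0.455 × 6.0 = 2.73 L·cmH2O.
Power = 23 × 2.73 = 62.79 L·cmH2O/min.
× 0.098 J/(L·cmH2O) → 6.153 J/min.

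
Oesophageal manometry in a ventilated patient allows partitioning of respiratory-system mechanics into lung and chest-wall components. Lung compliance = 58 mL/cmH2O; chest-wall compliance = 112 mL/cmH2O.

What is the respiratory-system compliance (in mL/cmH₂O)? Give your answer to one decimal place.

Lung and chest wall are elastances in series: 1/Crs = 1/CL + 1/Ccw.
1/Crs = 1/58 + 1/112 = 0.02617.
Crs = 38.212 mL/cmH2O.

38.2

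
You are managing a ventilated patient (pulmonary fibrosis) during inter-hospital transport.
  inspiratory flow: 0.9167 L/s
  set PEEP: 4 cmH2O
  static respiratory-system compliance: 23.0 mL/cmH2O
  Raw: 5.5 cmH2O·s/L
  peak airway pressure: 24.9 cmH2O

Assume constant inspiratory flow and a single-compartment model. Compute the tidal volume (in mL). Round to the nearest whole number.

365

Equation of motion (constant flow): PIP = Vt/C + R·V̇ + PEEP.
Vt/C = PIP − R·V̇ − PEEP = 24.9 − 5.042 − 4 = 15.858 cmH2O.
Vt = C × 15.858 = 23.0 × 15.858 = 364.73 mL.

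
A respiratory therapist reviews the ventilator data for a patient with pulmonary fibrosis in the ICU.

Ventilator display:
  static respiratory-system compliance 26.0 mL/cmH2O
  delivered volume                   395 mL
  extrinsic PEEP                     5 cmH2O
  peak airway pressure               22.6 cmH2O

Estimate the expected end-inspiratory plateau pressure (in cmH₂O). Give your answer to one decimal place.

20.2

Pplat = PEEP + Vt / Cstat = 5 + 395 / 26.0 = 5 + 15.192 = 20.192 cmH2O.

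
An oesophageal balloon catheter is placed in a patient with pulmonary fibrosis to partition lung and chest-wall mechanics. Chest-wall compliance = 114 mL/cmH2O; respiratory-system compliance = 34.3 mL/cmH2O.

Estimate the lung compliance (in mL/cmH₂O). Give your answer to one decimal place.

1/CL = 1/Crs − 1/Ccw.
1/CL = 1/34.3 − 1/114 = 0.02038.
CL = 49.068 mL/cmH2O.

49.1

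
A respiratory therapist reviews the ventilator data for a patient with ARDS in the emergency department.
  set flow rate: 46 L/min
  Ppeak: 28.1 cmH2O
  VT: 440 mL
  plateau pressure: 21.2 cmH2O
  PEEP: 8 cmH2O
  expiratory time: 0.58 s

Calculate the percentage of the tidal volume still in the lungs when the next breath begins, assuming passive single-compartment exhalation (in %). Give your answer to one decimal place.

Flow: 46 L/min ÷ 60 = 0.7667 L/s.
R = (PIP − Pplat)/V̇ = (28.1 − 21.2) / 0.7667 = 6.9/0.7667 = 9.0 cmH2O·s/L.
C = Vt/(Pplat − PEEP) = 440.0 / (21.2 − 8) = 440.0/13.2 = 33.333 mL/cmH2O.
τ = R × C = 9.0 × 0.03333 L/cmH2O = 0.3 s.
Fraction remaining at end-expiration = e^(−Te/τ) = e^(−0.58/0.3) = 0.1447 → 14.47%.

14.5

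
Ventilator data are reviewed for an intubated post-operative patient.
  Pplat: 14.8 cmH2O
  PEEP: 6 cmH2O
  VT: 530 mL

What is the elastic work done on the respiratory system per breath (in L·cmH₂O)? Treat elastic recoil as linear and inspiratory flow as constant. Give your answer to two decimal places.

Elastic work ≈ ½ × (Pplat − PEEP) × Vt = 0.5 × (14.8 − 6) × 0.530 L = 0.5 × 8.8 × 0.530 = 2.332 L·cmH2O.

2.33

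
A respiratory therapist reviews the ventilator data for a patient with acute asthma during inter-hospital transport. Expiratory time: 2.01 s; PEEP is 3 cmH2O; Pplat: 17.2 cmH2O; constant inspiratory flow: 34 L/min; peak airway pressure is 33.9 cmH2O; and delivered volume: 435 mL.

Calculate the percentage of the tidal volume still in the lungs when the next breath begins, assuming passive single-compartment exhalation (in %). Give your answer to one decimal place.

Flow: 34 L/min ÷ 60 = 0.5667 L/s.
R = (PIP − Pplat)/V̇ = (33.9 − 17.2) / 0.5667 = 16.7/0.5667 = 29.469 cmH2O·s/L.
C = Vt/(Pplat − PEEP) = 435.0 / (17.2 − 3) = 435.0/14.2 = 30.634 mL/cmH2O.
τ = R × C = 29.469 × 0.03063 L/cmH2O = 0.9026 s.
Fraction remaining at end-expiration = e^(−Te/τ) = e^(−2.01/0.9026) = 0.1079 → 10.79%.

10.8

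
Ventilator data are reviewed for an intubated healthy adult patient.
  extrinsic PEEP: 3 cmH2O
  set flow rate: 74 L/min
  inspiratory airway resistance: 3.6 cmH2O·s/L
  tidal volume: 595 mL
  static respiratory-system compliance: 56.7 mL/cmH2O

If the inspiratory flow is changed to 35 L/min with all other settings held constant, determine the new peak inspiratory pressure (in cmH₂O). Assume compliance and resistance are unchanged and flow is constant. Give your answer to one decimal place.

15.6

Flow: 74 L/min ÷ 60 = 1.2333 L/s.
New flow: 35 L/min ÷ 60 = 0.5833 L/s.
PIP = Vt/C + R·V̇ + PEEP (constant-flow equation of motion).
Only the resistive term changes: ΔPIP = R × ΔV̇ = 3.6 × (0.5833 − 1.2333) = 3.6 × -0.65 = -2.34 cmH2O.
Original PIP = 595/56.7 + 3.6×1.2333 + 3 = 17.934 cmH2O; new PIP = 17.934 + (-2.34) = 15.594 cmH2O.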